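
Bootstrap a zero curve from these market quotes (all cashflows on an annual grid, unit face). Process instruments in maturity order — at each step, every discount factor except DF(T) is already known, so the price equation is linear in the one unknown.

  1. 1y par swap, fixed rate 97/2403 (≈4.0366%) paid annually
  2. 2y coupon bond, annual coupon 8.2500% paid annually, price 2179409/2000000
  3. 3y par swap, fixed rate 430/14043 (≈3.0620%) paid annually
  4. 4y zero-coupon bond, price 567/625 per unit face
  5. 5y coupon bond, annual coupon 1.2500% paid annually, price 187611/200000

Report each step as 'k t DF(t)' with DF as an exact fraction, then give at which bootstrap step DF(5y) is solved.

step 1 [1y] swap r/1=97/2403: DF=(1 − 97/2403·(0))/(1+97/2403) = 2403/2500 ≈ 0.961200
step 2 [2y] bond c/1=33/400: DF=(2179409/2000000 − 33/400·(0.961200))/(1+33/400) = 4667/5000 ≈ 0.933400
step 3 [3y] swap r/1=430/14043: DF=(1 − 430/14043·(0.961200+0.933400))/(1+430/14043) = 457/500 ≈ 0.914000
step 4 [4y] zero: DF = P = 567/625 ≈ 0.907200
step 5 [5y] bond c/1=1/80: DF=(187611/200000 − 1/80·(0.961200+0.933400+0.914000+0.907200))/(1+1/80) = 4403/5000 ≈ 0.880600

1 1 2403/2500
2 2 4667/5000
3 3 457/500
4 4 567/625
5 5 4403/5000
DF(5y) is solved at step 5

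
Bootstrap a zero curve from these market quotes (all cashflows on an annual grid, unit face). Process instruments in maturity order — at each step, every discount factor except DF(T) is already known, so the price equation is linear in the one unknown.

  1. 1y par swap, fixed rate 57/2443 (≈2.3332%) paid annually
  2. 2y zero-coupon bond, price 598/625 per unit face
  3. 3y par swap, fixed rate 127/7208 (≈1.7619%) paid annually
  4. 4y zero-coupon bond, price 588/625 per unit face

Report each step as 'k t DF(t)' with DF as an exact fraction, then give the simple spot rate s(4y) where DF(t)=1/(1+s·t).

1 1 2443/2500
2 2 598/625
3 3 2373/2500
4 4 588/625
s(4y) = (1/(588/625) − 1)/(4) = 37/2352 ≈ 1.5731%

step 1 [1y] swap r/1=57/2443: DF=(1 − 57/2443·(0))/(1+57/2443) = 2443/2500 ≈ 0.977200
step 2 [2y] zero: DF = P = 598/625 ≈ 0.956800
step 3 [3y] swap r/1=127/7208: DF=(1 − 127/7208·(0.977200+0.956800))/(1+127/7208) = 2373/2500 ≈ 0.949200
step 4 [4y] zero: DF = P = 588/625 ≈ 0.940800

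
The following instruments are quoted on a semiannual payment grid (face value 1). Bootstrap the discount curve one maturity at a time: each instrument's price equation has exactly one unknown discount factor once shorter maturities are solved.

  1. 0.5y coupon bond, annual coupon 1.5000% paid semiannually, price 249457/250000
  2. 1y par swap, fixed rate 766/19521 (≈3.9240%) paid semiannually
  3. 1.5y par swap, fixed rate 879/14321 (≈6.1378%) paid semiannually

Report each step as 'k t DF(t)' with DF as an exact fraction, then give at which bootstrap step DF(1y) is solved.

1 1/2 619/625
2 1 9617/10000
3 3/2 9121/10000
DF(1y) is solved at step 2

step 1 [0.5y] bond c/2=3/400: DF=(249457/250000 − 3/400·(0))/(1+3/400) = 619/625 ≈ 0.990400
step 2 [1y] swap r/2=383/19521: DF=(1 − 383/19521·(0.990400))/(1+383/19521) = 9617/10000 ≈ 0.961700
step 3 [1.5y] swap r/2=879/28642: DF=(1 − 879/28642·(0.990400+0.961700))/(1+879/28642) = 9121/10000 ≈ 0.912100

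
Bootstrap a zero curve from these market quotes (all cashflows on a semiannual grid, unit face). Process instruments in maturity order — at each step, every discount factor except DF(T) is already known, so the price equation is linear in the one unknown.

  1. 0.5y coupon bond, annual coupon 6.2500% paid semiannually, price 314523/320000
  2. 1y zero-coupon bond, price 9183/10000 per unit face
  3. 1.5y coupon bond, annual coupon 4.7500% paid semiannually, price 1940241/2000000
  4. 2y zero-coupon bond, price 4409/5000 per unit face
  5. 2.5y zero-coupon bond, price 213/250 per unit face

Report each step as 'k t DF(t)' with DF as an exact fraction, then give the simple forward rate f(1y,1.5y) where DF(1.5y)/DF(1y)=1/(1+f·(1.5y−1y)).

step 1 [0.5y] bond c/2=1/32: DF=(314523/320000 − 1/32·(0))/(1+1/32) = 9531/10000 ≈ 0.953100
step 2 [1y] zero: DF = P = 9183/10000 ≈ 0.918300
step 3 [1.5y] bond c/2=19/800: DF=(1940241/2000000 − 19/800·(0.953100+0.918300))/(1+19/800) = 4521/5000 ≈ 0.904200
step 4 [2y] zero: DF = P = 4409/5000 ≈ 0.881800
step 5 [2.5y] zero: DF = P = 213/250 ≈ 0.852000

1 1/2 9531/10000
2 1 9183/10000
3 3/2 4521/5000
4 2 4409/5000
5 5/2 213/250
f(1y,1.5y) = ((9183/10000)/(4521/5000) − 1)/(1/2) = 47/1507 ≈ 3.1188%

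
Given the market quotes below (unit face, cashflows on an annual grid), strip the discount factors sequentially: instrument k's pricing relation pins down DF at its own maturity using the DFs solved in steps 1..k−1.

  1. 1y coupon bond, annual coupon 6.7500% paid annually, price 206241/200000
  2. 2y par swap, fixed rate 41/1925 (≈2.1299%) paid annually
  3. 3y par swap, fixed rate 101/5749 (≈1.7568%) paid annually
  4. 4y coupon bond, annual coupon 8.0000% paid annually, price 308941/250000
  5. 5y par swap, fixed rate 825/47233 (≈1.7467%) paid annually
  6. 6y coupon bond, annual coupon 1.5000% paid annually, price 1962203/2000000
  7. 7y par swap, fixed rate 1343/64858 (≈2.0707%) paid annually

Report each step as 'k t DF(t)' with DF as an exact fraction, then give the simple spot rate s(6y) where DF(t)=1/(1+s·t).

step 1 [1y] bond c/1=27/400: DF=(206241/200000 − 27/400·(0))/(1+27/400) = 483/500 ≈ 0.966000
step 2 [2y] swap r/1=41/1925: DF=(1 − 41/1925·(0.966000))/(1+41/1925) = 959/1000 ≈ 0.959000
step 3 [3y] swap r/1=101/5749: DF=(1 − 101/5749·(0.966000+0.959000))/(1+101/5749) = 1899/2000 ≈ 0.949500
step 4 [4y] bond c/1=2/25: DF=(308941/250000 − 2/25·(0.966000+0.959000+0.949500))/(1+2/25) = 9313/10000 ≈ 0.931300
step 5 [5y] swap r/1=825/47233: DF=(1 − 825/47233·(0.966000+0.959000+0.949500+0.931300))/(1+825/47233) = 367/400 ≈ 0.917500
step 6 [6y] bond c/1=3/200: DF=(1962203/2000000 − 3/200·(0.966000+0.959000+0.949500+0.931300+0.917500))/(1+3/200) = 1121/1250 ≈ 0.896800
step 7 [7y] swap r/1=1343/64858: DF=(1 − 1343/64858·(0.966000+0.959000+0.949500+0.931300+0.917500+0.896800))/(1+1343/64858) = 8657/10000 ≈ 0.865700

1 1 483/500
2 2 959/1000
3 3 1899/2000
4 4 9313/10000
5 5 367/400
6 6 1121/1250
7 7 8657/10000
s(6y) = (1/(1121/1250) − 1)/(6) = 43/2242 ≈ 1.9179%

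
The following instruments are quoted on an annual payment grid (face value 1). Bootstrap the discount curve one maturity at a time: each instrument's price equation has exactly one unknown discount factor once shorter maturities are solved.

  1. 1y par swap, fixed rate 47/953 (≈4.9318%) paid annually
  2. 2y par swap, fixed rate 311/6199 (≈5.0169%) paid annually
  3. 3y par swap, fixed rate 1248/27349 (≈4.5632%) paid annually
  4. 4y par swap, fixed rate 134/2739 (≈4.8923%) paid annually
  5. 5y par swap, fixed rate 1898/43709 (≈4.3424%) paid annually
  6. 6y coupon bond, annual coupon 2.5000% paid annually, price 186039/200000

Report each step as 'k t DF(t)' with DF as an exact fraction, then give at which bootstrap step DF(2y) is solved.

1 1 953/1000
2 2 9067/10000
3 3 547/625
4 4 4129/5000
5 5 4051/5000
6 6 8009/10000
DF(2y) is solved at step 2

step 1 [1y] swap r/1=47/953: DF=(1 − 47/953·(0))/(1+47/953) = 953/1000 ≈ 0.953000
step 2 [2y] swap r/1=311/6199: DF=(1 − 311/6199·(0.953000))/(1+311/6199) = 9067/10000 ≈ 0.906700
step 3 [3y] swap r/1=1248/27349: DF=(1 − 1248/27349·(0.953000+0.906700))/(1+1248/27349) = 547/625 ≈ 0.875200
step 4 [4y] swap r/1=134/2739: DF=(1 − 134/2739·(0.953000+0.906700+0.875200))/(1+134/2739) = 4129/5000 ≈ 0.825800
step 5 [5y] swap r/1=1898/43709: DF=(1 − 1898/43709·(0.953000+0.906700+0.875200+0.825800))/(1+1898/43709) = 4051/5000 ≈ 0.810200
step 6 [6y] bond c/1=1/40: DF=(186039/200000 − 1/40·(0.953000+0.906700+0.875200+0.825800+0.810200))/(1+1/40) = 8009/10000 ≈ 0.800900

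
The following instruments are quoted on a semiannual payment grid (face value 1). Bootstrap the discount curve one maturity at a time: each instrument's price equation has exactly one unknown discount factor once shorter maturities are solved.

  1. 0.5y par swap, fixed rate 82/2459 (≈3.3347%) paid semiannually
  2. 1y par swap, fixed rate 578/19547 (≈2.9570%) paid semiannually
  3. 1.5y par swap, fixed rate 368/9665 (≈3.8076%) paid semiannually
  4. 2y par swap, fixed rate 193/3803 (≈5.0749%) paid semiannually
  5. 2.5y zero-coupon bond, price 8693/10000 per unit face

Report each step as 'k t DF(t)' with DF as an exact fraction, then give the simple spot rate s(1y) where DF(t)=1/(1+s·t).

1 1/2 2459/2500
2 1 9711/10000
3 3/2 1181/1250
4 2 1807/2000
5 5/2 8693/10000
s(1y) = (1/(9711/10000) − 1)/(1) = 289/9711 ≈ 2.9760%

step 1 [0.5y] swap r/2=41/2459: DF=(1 − 41/2459·(0))/(1+41/2459) = 2459/2500 ≈ 0.983600
step 2 [1y] swap r/2=289/19547: DF=(1 − 289/19547·(0.983600))/(1+289/19547) = 9711/10000 ≈ 0.971100
step 3 [1.5y] swap r/2=184/9665: DF=(1 − 184/9665·(0.983600+0.971100))/(1+184/9665) = 1181/1250 ≈ 0.944800
step 4 [2y] swap r/2=193/7606: DF=(1 − 193/7606·(0.983600+0.971100+0.944800))/(1+193/7606) = 1807/2000 ≈ 0.903500
step 5 [2.5y] zero: DF = P = 8693/10000 ≈ 0.869300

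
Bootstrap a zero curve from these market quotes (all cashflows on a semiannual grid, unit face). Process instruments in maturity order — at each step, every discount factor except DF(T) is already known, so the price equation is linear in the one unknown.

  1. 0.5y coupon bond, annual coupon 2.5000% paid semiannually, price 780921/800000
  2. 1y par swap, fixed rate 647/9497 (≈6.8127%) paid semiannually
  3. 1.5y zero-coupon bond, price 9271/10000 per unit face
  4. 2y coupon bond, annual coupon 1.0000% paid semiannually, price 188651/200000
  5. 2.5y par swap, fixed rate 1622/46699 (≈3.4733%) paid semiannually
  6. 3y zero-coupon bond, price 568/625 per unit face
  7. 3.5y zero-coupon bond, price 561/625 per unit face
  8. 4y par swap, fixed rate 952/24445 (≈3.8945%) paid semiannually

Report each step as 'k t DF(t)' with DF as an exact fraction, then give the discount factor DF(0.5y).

1 1/2 9641/10000
2 1 9353/10000
3 3/2 9271/10000
4 2 1849/2000
5 5/2 9189/10000
6 3 568/625
7 7/2 561/625
8 4 2143/2500
DF(0.5y) = 9641/10000 ≈ 0.964100

step 1 [0.5y] bond c/2=1/80: DF=(780921/800000 − 1/80·(0))/(1+1/80) = 9641/10000 ≈ 0.964100
step 2 [1y] swap r/2=647/18994: DF=(1 − 647/18994·(0.964100))/(1+647/18994) = 9353/10000 ≈ 0.935300
step 3 [1.5y] zero: DF = P = 9271/10000 ≈ 0.927100
step 4 [2y] bond c/2=1/200: DF=(188651/200000 − 1/200·(0.964100+0.935300+0.927100))/(1+1/200) = 1849/2000 ≈ 0.924500
step 5 [2.5y] swap r/2=811/46699: DF=(1 − 811/46699·(0.964100+0.935300+0.927100+0.924500))/(1+811/46699) = 9189/10000 ≈ 0.918900
step 6 [3y] zero: DF = P = 568/625 ≈ 0.908800
step 7 [3.5y] zero: DF = P = 561/625 ≈ 0.897600
step 8 [4y] swap r/2=476/24445: DF=(1 − 476/24445·(0.964100+0.935300+0.927100+0.924500+0.918900+0.908800+0.897600))/(1+476/24445) = 2143/2500 ≈ 0.857200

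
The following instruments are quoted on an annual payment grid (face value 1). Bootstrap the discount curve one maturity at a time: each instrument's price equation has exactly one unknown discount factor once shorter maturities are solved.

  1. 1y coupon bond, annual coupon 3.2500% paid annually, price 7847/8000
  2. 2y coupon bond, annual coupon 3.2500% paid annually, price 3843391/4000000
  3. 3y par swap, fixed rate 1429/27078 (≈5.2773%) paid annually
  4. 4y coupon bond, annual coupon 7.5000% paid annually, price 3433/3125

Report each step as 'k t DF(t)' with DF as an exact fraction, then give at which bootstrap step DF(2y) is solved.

1 1 19/20
2 2 9007/10000
3 3 8571/10000
4 4 833/1000
DF(2y) is solved at step 2

step 1 [1y] bond c/1=13/400: DF=(7847/8000 − 13/400·(0))/(1+13/400) = 19/20 ≈ 0.950000
step 2 [2y] bond c/1=13/400: DF=(3843391/4000000 − 13/400·(0.950000))/(1+13/400) = 9007/10000 ≈ 0.900700
step 3 [3y] swap r/1=1429/27078: DF=(1 − 1429/27078·(0.950000+0.900700))/(1+1429/27078) = 8571/10000 ≈ 0.857100
step 4 [4y] bond c/1=3/40: DF=(3433/3125 − 3/40·(0.950000+0.900700+0.857100))/(1+3/40) = 833/1000 ≈ 0.833000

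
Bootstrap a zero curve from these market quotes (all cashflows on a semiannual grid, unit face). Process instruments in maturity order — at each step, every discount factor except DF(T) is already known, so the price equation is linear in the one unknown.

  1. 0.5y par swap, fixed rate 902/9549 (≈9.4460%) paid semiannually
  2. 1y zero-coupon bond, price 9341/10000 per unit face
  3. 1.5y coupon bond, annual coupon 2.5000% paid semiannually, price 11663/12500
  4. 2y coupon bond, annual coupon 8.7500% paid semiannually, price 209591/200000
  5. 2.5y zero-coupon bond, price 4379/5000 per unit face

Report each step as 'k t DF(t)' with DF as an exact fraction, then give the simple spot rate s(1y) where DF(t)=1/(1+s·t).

step 1 [0.5y] swap r/2=451/9549: DF=(1 − 451/9549·(0))/(1+451/9549) = 9549/10000 ≈ 0.954900
step 2 [1y] zero: DF = P = 9341/10000 ≈ 0.934100
step 3 [1.5y] bond c/2=1/80: DF=(11663/12500 − 1/80·(0.954900+0.934100))/(1+1/80) = 4491/5000 ≈ 0.898200
step 4 [2y] bond c/2=7/160: DF=(209591/200000 − 7/160·(0.954900+0.934100+0.898200))/(1+7/160) = 1109/1250 ≈ 0.887200
step 5 [2.5y] zero: DF = P = 4379/5000 ≈ 0.875800

1 1/2 9549/10000
2 1 9341/10000
3 3/2 4491/5000
4 2 1109/1250
5 5/2 4379/5000
s(1y) = (1/(9341/10000) − 1)/(1) = 659/9341 ≈ 7.0549%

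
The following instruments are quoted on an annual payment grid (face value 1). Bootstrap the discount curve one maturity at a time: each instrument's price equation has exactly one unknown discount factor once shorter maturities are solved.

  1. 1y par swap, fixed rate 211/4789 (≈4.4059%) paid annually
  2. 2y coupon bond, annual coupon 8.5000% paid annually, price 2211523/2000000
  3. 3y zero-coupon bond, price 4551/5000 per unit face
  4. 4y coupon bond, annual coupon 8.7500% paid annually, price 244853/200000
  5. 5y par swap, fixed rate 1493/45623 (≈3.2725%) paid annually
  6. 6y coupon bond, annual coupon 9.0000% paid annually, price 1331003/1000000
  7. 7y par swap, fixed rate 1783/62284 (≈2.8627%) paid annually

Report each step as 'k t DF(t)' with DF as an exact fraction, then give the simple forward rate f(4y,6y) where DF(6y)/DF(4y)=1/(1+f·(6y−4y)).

1 1 4789/5000
2 2 9441/10000
3 3 4551/5000
4 4 1799/2000
5 5 8507/10000
6 6 2111/2500
7 7 8217/10000
f(4y,6y) = ((1799/2000)/(2111/2500) − 1)/(2) = 551/16888 ≈ 3.2627%

step 1 [1y] swap r/1=211/4789: DF=(1 − 211/4789·(0))/(1+211/4789) = 4789/5000 ≈ 0.957800
step 2 [2y] bond c/1=17/200: DF=(2211523/2000000 − 17/200·(0.957800))/(1+17/200) = 9441/10000 ≈ 0.944100
step 3 [3y] zero: DF = P = 4551/5000 ≈ 0.910200
step 4 [4y] bond c/1=7/80: DF=(244853/200000 − 7/80·(0.957800+0.944100+0.910200))/(1+7/80) = 1799/2000 ≈ 0.899500
step 5 [5y] swap r/1=1493/45623: DF=(1 − 1493/45623·(0.957800+0.944100+0.910200+0.899500))/(1+1493/45623) = 8507/10000 ≈ 0.850700
step 6 [6y] bond c/1=9/100: DF=(1331003/1000000 − 9/100·(0.957800+0.944100+0.910200+0.899500+0.850700))/(1+9/100) = 2111/2500 ≈ 0.844400
step 7 [7y] swap r/1=1783/62284: DF=(1 − 1783/62284·(0.957800+0.944100+0.910200+0.899500+0.850700+0.844400))/(1+1783/62284) = 8217/10000 ≈ 0.821700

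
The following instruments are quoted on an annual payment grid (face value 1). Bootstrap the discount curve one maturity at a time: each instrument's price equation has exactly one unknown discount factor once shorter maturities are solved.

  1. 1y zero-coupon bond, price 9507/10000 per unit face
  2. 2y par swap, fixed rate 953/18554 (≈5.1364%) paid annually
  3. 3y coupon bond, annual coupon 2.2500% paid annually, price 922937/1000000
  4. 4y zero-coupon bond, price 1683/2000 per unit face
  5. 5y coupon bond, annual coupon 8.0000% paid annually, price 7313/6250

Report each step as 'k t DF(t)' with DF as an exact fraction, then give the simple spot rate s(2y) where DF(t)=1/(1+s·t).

step 1 [1y] zero: DF = P = 9507/10000 ≈ 0.950700
step 2 [2y] swap r/1=953/18554: DF=(1 − 953/18554·(0.950700))/(1+953/18554) = 9047/10000 ≈ 0.904700
step 3 [3y] bond c/1=9/400: DF=(922937/1000000 − 9/400·(0.950700+0.904700))/(1+9/400) = 4309/5000 ≈ 0.861800
step 4 [4y] zero: DF = P = 1683/2000 ≈ 0.841500
step 5 [5y] bond c/1=2/25: DF=(7313/6250 − 2/25·(0.950700+0.904700+0.861800+0.841500))/(1+2/25) = 4099/5000 ≈ 0.819800

1 1 9507/10000
2 2 9047/10000
3 3 4309/5000
4 4 1683/2000
5 5 4099/5000
s(2y) = (1/(9047/10000) − 1)/(2) = 953/18094 ≈ 5.2669%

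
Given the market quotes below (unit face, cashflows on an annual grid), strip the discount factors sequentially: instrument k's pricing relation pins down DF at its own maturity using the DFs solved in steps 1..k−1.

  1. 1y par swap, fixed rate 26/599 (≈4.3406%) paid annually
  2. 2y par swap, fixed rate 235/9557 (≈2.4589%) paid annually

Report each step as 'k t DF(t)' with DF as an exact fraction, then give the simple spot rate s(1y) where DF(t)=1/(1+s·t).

1 1 599/625
2 2 953/1000
s(1y) = (1/(599/625) − 1)/(1) = 26/599 ≈ 4.3406%

step 1 [1y] swap r/1=26/599: DF=(1 − 26/599·(0))/(1+26/599) = 599/625 ≈ 0.958400
step 2 [2y] swap r/1=235/9557: DF=(1 − 235/9557·(0.958400))/(1+235/9557) = 953/1000 ≈ 0.953000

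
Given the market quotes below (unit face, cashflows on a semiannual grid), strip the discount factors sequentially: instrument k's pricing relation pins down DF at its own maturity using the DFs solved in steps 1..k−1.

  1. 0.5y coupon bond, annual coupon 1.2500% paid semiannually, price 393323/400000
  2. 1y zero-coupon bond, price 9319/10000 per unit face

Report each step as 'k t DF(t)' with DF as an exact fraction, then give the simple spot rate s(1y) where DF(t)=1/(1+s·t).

1 1/2 2443/2500
2 1 9319/10000
s(1y) = (1/(9319/10000) − 1)/(1) = 681/9319 ≈ 7.3077%

step 1 [0.5y] bond c/2=1/160: DF=(393323/400000 − 1/160·(0))/(1+1/160) = 2443/2500 ≈ 0.977200
step 2 [1y] zero: DF = P = 9319/10000 ≈ 0.931900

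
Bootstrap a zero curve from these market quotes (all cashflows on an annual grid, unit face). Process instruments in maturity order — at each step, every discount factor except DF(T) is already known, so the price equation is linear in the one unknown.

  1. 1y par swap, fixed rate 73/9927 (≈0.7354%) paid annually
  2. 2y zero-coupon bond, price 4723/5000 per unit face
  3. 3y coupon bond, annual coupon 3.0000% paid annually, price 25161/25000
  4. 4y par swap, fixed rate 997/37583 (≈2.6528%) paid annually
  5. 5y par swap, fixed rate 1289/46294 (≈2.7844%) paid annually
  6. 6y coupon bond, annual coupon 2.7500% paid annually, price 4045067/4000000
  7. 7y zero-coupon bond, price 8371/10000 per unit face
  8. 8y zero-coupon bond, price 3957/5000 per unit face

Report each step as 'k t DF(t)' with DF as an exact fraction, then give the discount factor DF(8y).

1 1 9927/10000
2 2 4723/5000
3 3 9207/10000
4 4 9003/10000
5 5 8711/10000
6 6 8603/10000
7 7 8371/10000
8 8 3957/5000
DF(8y) = 3957/5000 ≈ 0.791400

step 1 [1y] swap r/1=73/9927: DF=(1 − 73/9927·(0))/(1+73/9927) = 9927/10000 ≈ 0.992700
step 2 [2y] zero: DF = P = 4723/5000 ≈ 0.944600
step 3 [3y] bond c/1=3/100: DF=(25161/25000 − 3/100·(0.992700+0.944600))/(1+3/100) = 9207/10000 ≈ 0.920700
step 4 [4y] swap r/1=997/37583: DF=(1 − 997/37583·(0.992700+0.944600+0.920700))/(1+997/37583) = 9003/10000 ≈ 0.900300
step 5 [5y] swap r/1=1289/46294: DF=(1 − 1289/46294·(0.992700+0.944600+0.920700+0.900300))/(1+1289/46294) = 8711/10000 ≈ 0.871100
step 6 [6y] bond c/1=11/400: DF=(4045067/4000000 − 11/400·(0.992700+0.944600+0.920700+0.900300+0.871100))/(1+11/400) = 8603/10000 ≈ 0.860300
step 7 [7y] zero: DF = P = 8371/10000 ≈ 0.837100
step 8 [8y] zero: DF = P = 3957/5000 ≈ 0.791400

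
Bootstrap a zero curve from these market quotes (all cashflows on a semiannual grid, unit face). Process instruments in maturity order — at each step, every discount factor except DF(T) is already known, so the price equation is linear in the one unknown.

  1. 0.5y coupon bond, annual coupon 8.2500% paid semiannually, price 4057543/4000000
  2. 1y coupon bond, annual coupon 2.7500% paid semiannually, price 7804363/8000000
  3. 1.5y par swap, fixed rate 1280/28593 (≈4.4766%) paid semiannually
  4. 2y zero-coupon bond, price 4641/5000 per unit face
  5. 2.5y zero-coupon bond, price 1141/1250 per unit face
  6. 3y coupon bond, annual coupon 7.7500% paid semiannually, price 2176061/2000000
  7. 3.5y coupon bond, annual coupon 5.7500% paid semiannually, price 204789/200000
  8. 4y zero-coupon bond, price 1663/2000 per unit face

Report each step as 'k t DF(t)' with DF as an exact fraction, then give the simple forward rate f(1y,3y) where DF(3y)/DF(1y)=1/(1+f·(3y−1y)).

step 1 [0.5y] bond c/2=33/800: DF=(4057543/4000000 − 33/800·(0))/(1+33/800) = 4871/5000 ≈ 0.974200
step 2 [1y] bond c/2=11/800: DF=(7804363/8000000 − 11/800·(0.974200))/(1+11/800) = 9491/10000 ≈ 0.949100
step 3 [1.5y] swap r/2=640/28593: DF=(1 − 640/28593·(0.974200+0.949100))/(1+640/28593) = 117/125 ≈ 0.936000
step 4 [2y] zero: DF = P = 4641/5000 ≈ 0.928200
step 5 [2.5y] zero: DF = P = 1141/1250 ≈ 0.912800
step 6 [3y] bond c/2=31/800: DF=(2176061/2000000 − 31/800·(0.974200+0.949100+0.936000+0.928200+0.912800))/(1+31/800) = 8721/10000 ≈ 0.872100
step 7 [3.5y] bond c/2=23/800: DF=(204789/200000 − 23/800·(0.974200+0.949100+0.936000+0.928200+0.912800+0.872100))/(1+23/800) = 2099/2500 ≈ 0.839600
step 8 [4y] zero: DF = P = 1663/2000 ≈ 0.831500

1 1/2 4871/5000
2 1 9491/10000
3 3/2 117/125
4 2 4641/5000
5 5/2 1141/1250
6 3 8721/10000
7 7/2 2099/2500
8 4 1663/2000
f(1y,3y) = ((9491/10000)/(8721/10000) − 1)/(2) = 385/8721 ≈ 4.4146%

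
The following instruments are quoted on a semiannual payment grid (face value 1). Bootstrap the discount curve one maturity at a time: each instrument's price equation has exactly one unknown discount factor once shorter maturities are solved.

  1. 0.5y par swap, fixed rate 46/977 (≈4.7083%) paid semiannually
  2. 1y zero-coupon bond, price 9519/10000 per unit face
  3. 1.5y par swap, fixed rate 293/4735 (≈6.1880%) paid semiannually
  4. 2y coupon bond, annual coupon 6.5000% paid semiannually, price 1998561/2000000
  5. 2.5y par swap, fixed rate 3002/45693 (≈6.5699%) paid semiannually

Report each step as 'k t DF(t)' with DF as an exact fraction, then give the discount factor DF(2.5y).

1 1/2 977/1000
2 1 9519/10000
3 3/2 9121/10000
4 2 549/625
5 5/2 8499/10000
DF(2.5y) = 8499/10000 ≈ 0.849900

step 1 [0.5y] swap r/2=23/977: DF=(1 − 23/977·(0))/(1+23/977) = 977/1000 ≈ 0.977000
step 2 [1y] zero: DF = P = 9519/10000 ≈ 0.951900
step 3 [1.5y] swap r/2=293/9470: DF=(1 − 293/9470·(0.977000+0.951900))/(1+293/9470) = 9121/10000 ≈ 0.912100
step 4 [2y] bond c/2=13/400: DF=(1998561/2000000 − 13/400·(0.977000+0.951900+0.912100))/(1+13/400) = 549/625 ≈ 0.878400
step 5 [2.5y] swap r/2=1501/45693: DF=(1 − 1501/45693·(0.977000+0.951900+0.912100+0.878400))/(1+1501/45693) = 8499/10000 ≈ 0.849900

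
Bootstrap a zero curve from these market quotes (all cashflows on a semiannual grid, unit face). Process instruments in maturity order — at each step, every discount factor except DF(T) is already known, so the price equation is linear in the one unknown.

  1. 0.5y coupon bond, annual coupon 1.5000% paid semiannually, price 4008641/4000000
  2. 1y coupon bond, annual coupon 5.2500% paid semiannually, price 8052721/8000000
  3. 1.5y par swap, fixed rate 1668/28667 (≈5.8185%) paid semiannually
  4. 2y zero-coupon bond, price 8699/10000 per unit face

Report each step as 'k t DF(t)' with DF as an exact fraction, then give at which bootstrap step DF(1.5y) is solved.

1 1/2 9947/10000
2 1 4777/5000
3 3/2 4583/5000
4 2 8699/10000
DF(1.5y) is solved at step 3

step 1 [0.5y] bond c/2=3/400: DF=(4008641/4000000 − 3/400·(0))/(1+3/400) = 9947/10000 ≈ 0.994700
step 2 [1y] bond c/2=21/800: DF=(8052721/8000000 − 21/800·(0.994700))/(1+21/800) = 4777/5000 ≈ 0.955400
step 3 [1.5y] swap r/2=834/28667: DF=(1 − 834/28667·(0.994700+0.955400))/(1+834/28667) = 4583/5000 ≈ 0.916600
step 4 [2y] zero: DF = P = 8699/10000 ≈ 0.869900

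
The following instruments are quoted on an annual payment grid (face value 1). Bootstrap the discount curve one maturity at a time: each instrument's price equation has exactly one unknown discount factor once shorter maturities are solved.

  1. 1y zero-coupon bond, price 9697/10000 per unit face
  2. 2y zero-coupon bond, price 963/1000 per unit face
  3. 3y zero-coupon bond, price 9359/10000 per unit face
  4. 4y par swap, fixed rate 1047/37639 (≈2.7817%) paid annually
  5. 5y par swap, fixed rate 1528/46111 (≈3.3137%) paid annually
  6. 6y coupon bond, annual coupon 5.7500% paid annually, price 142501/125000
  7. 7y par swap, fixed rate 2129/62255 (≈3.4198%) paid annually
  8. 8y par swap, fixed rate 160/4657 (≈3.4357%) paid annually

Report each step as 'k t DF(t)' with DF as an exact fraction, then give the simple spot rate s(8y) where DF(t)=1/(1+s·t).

1 1 9697/10000
2 2 963/1000
3 3 9359/10000
4 4 8953/10000
5 5 1059/1250
6 6 8273/10000
7 7 7871/10000
8 8 19/25
s(8y) = (1/(19/25) − 1)/(8) = 3/76 ≈ 3.9474%

step 1 [1y] zero: DF = P = 9697/10000 ≈ 0.969700
step 2 [2y] zero: DF = P = 963/1000 ≈ 0.963000
step 3 [3y] zero: DF = P = 9359/10000 ≈ 0.935900
step 4 [4y] swap r/1=1047/37639: DF=(1 − 1047/37639·(0.969700+0.963000+0.935900))/(1+1047/37639) = 8953/10000 ≈ 0.895300
step 5 [5y] swap r/1=1528/46111: DF=(1 − 1528/46111·(0.969700+0.963000+0.935900+0.895300))/(1+1528/46111) = 1059/1250 ≈ 0.847200
step 6 [6y] bond c/1=23/400: DF=(142501/125000 − 23/400·(0.969700+0.963000+0.935900+0.895300+0.847200))/(1+23/400) = 8273/10000 ≈ 0.827300
step 7 [7y] swap r/1=2129/62255: DF=(1 − 2129/62255·(0.969700+0.963000+0.935900+0.895300+0.847200+0.827300))/(1+2129/62255) = 7871/10000 ≈ 0.787100
step 8 [8y] swap r/1=160/4657: DF=(1 − 160/4657·(0.969700+0.963000+0.935900+0.895300+0.847200+0.827300+0.787100))/(1+160/4657) = 19/25 ≈ 0.760000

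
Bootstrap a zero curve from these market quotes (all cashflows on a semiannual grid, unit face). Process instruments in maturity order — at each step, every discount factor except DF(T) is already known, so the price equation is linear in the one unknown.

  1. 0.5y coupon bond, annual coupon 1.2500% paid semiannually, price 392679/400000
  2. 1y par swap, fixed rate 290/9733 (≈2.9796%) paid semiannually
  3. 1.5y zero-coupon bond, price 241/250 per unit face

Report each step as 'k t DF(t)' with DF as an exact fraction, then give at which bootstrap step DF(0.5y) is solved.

1 1/2 2439/2500
2 1 971/1000
3 3/2 241/250
DF(0.5y) is solved at step 1

step 1 [0.5y] bond c/2=1/160: DF=(392679/400000 − 1/160·(0))/(1+1/160) = 2439/2500 ≈ 0.975600
step 2 [1y] swap r/2=145/9733: DF=(1 − 145/9733·(0.975600))/(1+145/9733) = 971/1000 ≈ 0.971000
step 3 [1.5y] zero: DF = P = 241/250 ≈ 0.964000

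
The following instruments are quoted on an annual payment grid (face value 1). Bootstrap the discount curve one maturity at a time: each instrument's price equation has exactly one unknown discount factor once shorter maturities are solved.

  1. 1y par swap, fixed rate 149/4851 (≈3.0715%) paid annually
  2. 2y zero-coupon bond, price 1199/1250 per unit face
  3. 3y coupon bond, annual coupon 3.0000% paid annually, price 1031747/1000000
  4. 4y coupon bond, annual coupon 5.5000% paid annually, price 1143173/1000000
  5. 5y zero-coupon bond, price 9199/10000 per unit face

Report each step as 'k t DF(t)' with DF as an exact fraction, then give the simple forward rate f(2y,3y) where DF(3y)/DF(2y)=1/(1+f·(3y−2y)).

1 1 4851/5000
2 2 1199/1250
3 3 1891/2000
4 4 9337/10000
5 5 9199/10000
f(2y,3y) = ((1199/1250)/(1891/2000) − 1)/(1) = 137/9455 ≈ 1.4490%

step 1 [1y] swap r/1=149/4851: DF=(1 − 149/4851·(0))/(1+149/4851) = 4851/5000 ≈ 0.970200
step 2 [2y] zero: DF = P = 1199/1250 ≈ 0.959200
step 3 [3y] bond c/1=3/100: DF=(1031747/1000000 − 3/100·(0.970200+0.959200))/(1+3/100) = 1891/2000 ≈ 0.945500
step 4 [4y] bond c/1=11/200: DF=(1143173/1000000 − 11/200·(0.970200+0.959200+0.945500))/(1+11/200) = 9337/10000 ≈ 0.933700
step 5 [5y] zero: DF = P = 9199/10000 ≈ 0.919900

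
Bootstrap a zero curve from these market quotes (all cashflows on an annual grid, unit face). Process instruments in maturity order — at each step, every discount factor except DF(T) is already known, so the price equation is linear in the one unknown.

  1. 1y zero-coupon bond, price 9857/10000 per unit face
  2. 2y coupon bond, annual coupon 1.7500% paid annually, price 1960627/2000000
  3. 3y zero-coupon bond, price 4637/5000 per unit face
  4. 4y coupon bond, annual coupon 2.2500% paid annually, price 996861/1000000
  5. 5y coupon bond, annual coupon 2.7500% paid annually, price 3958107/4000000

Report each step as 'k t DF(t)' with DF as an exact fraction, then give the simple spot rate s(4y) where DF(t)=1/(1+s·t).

1 1 9857/10000
2 2 1893/2000
3 3 4637/5000
4 4 114/125
5 5 8621/10000
s(4y) = (1/(114/125) − 1)/(4) = 11/456 ≈ 2.4123%

step 1 [1y] zero: DF = P = 9857/10000 ≈ 0.985700
step 2 [2y] bond c/1=7/400: DF=(1960627/2000000 − 7/400·(0.985700))/(1+7/400) = 1893/2000 ≈ 0.946500
step 3 [3y] zero: DF = P = 4637/5000 ≈ 0.927400
step 4 [4y] bond c/1=9/400: DF=(996861/1000000 − 9/400·(0.985700+0.946500+0.927400))/(1+9/400) = 114/125 ≈ 0.912000
step 5 [5y] bond c/1=11/400: DF=(3958107/4000000 − 11/400·(0.985700+0.946500+0.927400+0.912000))/(1+11/400) = 8621/10000 ≈ 0.862100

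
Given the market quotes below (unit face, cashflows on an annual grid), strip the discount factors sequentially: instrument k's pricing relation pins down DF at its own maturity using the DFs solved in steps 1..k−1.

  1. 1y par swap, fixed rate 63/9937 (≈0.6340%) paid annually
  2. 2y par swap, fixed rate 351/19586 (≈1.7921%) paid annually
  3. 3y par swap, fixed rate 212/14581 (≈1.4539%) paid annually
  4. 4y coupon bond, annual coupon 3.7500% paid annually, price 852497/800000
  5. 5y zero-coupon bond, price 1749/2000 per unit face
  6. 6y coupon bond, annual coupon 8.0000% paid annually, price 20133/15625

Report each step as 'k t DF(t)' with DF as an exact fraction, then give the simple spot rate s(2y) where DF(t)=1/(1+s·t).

1 1 9937/10000
2 2 9649/10000
3 3 1197/1250
4 4 9217/10000
5 5 1749/2000
6 6 211/250
s(2y) = (1/(9649/10000) − 1)/(2) = 351/19298 ≈ 1.8188%

step 1 [1y] swap r/1=63/9937: DF=(1 − 63/9937·(0))/(1+63/9937) = 9937/10000 ≈ 0.993700
step 2 [2y] swap r/1=351/19586: DF=(1 − 351/19586·(0.993700))/(1+351/19586) = 9649/10000 ≈ 0.964900
step 3 [3y] swap r/1=212/14581: DF=(1 − 212/14581·(0.993700+0.964900))/(1+212/14581) = 1197/1250 ≈ 0.957600
step 4 [4y] bond c/1=3/80: DF=(852497/800000 − 3/80·(0.993700+0.964900+0.957600))/(1+3/80) = 9217/10000 ≈ 0.921700
step 5 [5y] zero: DF = P = 1749/2000 ≈ 0.874500
step 6 [6y] bond c/1=2/25: DF=(20133/15625 − 2/25·(0.993700+0.964900+0.957600+0.921700+0.874500))/(1+2/25) = 211/250 ≈ 0.844000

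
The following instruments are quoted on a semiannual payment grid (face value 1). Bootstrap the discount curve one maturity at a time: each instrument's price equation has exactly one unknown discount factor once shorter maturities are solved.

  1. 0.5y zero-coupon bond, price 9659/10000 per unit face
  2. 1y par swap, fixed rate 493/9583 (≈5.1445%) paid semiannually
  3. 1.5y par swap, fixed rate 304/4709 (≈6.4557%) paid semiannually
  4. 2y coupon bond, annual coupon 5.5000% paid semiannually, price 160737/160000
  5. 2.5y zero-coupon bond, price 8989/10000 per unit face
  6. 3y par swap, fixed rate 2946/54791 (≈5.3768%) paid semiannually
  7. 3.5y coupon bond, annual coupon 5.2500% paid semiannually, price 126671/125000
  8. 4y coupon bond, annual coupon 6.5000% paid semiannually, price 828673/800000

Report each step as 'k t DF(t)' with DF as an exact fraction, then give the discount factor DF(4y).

step 1 [0.5y] zero: DF = P = 9659/10000 ≈ 0.965900
step 2 [1y] swap r/2=493/19166: DF=(1 − 493/19166·(0.965900))/(1+493/19166) = 9507/10000 ≈ 0.950700
step 3 [1.5y] swap r/2=152/4709: DF=(1 − 152/4709·(0.965900+0.950700))/(1+152/4709) = 568/625 ≈ 0.908800
step 4 [2y] bond c/2=11/400: DF=(160737/160000 − 11/400·(0.965900+0.950700+0.908800))/(1+11/400) = 9021/10000 ≈ 0.902100
step 5 [2.5y] zero: DF = P = 8989/10000 ≈ 0.898900
step 6 [3y] swap r/2=1473/54791: DF=(1 − 1473/54791·(0.965900+0.950700+0.908800+0.902100+0.898900))/(1+1473/54791) = 8527/10000 ≈ 0.852700
step 7 [3.5y] bond c/2=21/800: DF=(126671/125000 − 21/800·(0.965900+0.950700+0.908800+0.902100+0.898900+0.852700))/(1+21/800) = 8473/10000 ≈ 0.847300
step 8 [4y] bond c/2=13/400: DF=(828673/800000 − 13/400·(0.965900+0.950700+0.908800+0.902100+0.898900+0.852700+0.847300))/(1+13/400) = 8041/10000 ≈ 0.804100

1 1/2 9659/10000
2 1 9507/10000
3 3/2 568/625
4 2 9021/10000
5 5/2 8989/10000
6 3 8527/10000
7 7/2 8473/10000
8 4 8041/10000
DF(4y) = 8041/10000 ≈ 0.804100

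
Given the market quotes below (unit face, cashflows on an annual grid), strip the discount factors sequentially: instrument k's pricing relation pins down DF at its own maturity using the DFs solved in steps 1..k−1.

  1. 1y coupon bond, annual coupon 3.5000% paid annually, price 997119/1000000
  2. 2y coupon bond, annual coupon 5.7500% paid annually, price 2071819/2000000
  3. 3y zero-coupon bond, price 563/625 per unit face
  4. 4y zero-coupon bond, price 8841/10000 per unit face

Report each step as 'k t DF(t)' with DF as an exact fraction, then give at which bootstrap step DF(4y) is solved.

step 1 [1y] bond c/1=7/200: DF=(997119/1000000 − 7/200·(0))/(1+7/200) = 4817/5000 ≈ 0.963400
step 2 [2y] bond c/1=23/400: DF=(2071819/2000000 − 23/400·(0.963400))/(1+23/400) = 1159/1250 ≈ 0.927200
step 3 [3y] zero: DF = P = 563/625 ≈ 0.900800
step 4 [4y] zero: DF = P = 8841/10000 ≈ 0.884100

1 1 4817/5000
2 2 1159/1250
3 3 563/625
4 4 8841/10000
DF(4y) is solved at step 4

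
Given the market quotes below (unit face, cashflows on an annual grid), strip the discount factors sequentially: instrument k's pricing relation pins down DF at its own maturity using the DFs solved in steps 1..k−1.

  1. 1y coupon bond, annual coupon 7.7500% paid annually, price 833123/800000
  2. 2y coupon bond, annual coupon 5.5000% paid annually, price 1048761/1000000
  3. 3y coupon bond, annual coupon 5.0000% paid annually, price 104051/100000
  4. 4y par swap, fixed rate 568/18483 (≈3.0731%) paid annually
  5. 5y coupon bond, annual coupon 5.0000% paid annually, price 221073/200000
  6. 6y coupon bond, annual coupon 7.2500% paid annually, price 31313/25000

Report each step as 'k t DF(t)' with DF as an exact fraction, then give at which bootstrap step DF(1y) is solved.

1 1 1933/2000
2 2 9437/10000
3 3 9/10
4 4 554/625
5 5 8767/10000
6 6 8587/10000
DF(1y) is solved at step 1

step 1 [1y] bond c/1=31/400: DF=(833123/800000 − 31/400·(0))/(1+31/400) = 1933/2000 ≈ 0.966500
step 2 [2y] bond c/1=11/200: DF=(1048761/1000000 − 11/200·(0.966500))/(1+11/200) = 9437/10000 ≈ 0.943700
step 3 [3y] bond c/1=1/20: DF=(104051/100000 − 1/20·(0.966500+0.943700))/(1+1/20) = 9/10 ≈ 0.900000
step 4 [4y] swap r/1=568/18483: DF=(1 − 568/18483·(0.966500+0.943700+0.900000))/(1+568/18483) = 554/625 ≈ 0.886400
step 5 [5y] bond c/1=1/20: DF=(221073/200000 − 1/20·(0.966500+0.943700+0.900000+0.886400))/(1+1/20) = 8767/10000 ≈ 0.876700
step 6 [6y] bond c/1=29/400: DF=(31313/25000 − 29/400·(0.966500+0.943700+0.900000+0.886400+0.876700))/(1+29/400) = 8587/10000 ≈ 0.858700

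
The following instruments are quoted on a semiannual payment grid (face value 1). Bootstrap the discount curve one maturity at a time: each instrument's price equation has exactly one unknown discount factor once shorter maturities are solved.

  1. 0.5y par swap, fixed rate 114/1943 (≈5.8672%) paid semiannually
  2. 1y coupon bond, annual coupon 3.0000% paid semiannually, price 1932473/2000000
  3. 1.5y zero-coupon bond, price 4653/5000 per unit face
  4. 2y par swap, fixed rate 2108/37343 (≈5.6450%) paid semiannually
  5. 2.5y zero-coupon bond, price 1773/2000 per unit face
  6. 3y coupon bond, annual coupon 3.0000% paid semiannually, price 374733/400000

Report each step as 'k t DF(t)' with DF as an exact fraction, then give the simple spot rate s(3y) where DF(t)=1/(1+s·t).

1 1/2 1943/2000
2 1 586/625
3 3/2 4653/5000
4 2 4473/5000
5 5/2 1773/2000
6 3 8547/10000
s(3y) = (1/(8547/10000) − 1)/(3) = 1453/25641 ≈ 5.6667%

step 1 [0.5y] swap r/2=57/1943: DF=(1 − 57/1943·(0))/(1+57/1943) = 1943/2000 ≈ 0.971500
step 2 [1y] bond c/2=3/200: DF=(1932473/2000000 − 3/200·(0.971500))/(1+3/200) = 586/625 ≈ 0.937600
step 3 [1.5y] zero: DF = P = 4653/5000 ≈ 0.930600
step 4 [2y] swap r/2=1054/37343: DF=(1 − 1054/37343·(0.971500+0.937600+0.930600))/(1+1054/37343) = 4473/5000 ≈ 0.894600
step 5 [2.5y] zero: DF = P = 1773/2000 ≈ 0.886500
step 6 [3y] bond c/2=3/200: DF=(374733/400000 − 3/200·(0.971500+0.937600+0.930600+0.894600+0.886500))/(1+3/200) = 8547/10000 ≈ 0.854700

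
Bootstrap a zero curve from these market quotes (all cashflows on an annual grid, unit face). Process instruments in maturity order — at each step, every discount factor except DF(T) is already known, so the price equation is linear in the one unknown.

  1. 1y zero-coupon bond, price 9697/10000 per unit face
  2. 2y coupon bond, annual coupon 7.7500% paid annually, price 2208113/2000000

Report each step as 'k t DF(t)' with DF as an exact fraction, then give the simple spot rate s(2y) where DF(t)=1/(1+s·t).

1 1 9697/10000
2 2 9549/10000
s(2y) = (1/(9549/10000) − 1)/(2) = 451/19098 ≈ 2.3615%

step 1 [1y] zero: DF = P = 9697/10000 ≈ 0.969700
step 2 [2y] bond c/1=31/400: DF=(2208113/2000000 − 31/400·(0.969700))/(1+31/400) = 9549/10000 ≈ 0.954900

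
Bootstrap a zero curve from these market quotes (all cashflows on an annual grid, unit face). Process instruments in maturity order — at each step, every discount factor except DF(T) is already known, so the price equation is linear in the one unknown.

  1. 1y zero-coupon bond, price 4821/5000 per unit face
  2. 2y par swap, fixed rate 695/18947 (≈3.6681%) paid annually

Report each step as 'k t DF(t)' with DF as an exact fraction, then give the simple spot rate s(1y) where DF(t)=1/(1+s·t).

1 1 4821/5000
2 2 1861/2000
s(1y) = (1/(4821/5000) − 1)/(1) = 179/4821 ≈ 3.7129%

step 1 [1y] zero: DF = P = 4821/5000 ≈ 0.964200
step 2 [2y] swap r/1=695/18947: DF=(1 − 695/18947·(0.964200))/(1+695/18947) = 1861/2000 ≈ 0.930500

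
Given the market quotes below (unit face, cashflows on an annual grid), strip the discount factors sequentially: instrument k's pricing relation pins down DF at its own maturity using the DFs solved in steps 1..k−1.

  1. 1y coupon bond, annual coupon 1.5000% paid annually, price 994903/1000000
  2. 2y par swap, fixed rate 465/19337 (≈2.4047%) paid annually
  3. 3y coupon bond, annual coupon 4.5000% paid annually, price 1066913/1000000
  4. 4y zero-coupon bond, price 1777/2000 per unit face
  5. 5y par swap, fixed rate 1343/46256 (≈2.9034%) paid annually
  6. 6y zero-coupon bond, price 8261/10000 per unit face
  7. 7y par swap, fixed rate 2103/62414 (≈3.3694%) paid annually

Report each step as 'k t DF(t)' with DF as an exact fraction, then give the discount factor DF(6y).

step 1 [1y] bond c/1=3/200: DF=(994903/1000000 − 3/200·(0))/(1+3/200) = 4901/5000 ≈ 0.980200
step 2 [2y] swap r/1=465/19337: DF=(1 − 465/19337·(0.980200))/(1+465/19337) = 1907/2000 ≈ 0.953500
step 3 [3y] bond c/1=9/200: DF=(1066913/1000000 − 9/200·(0.980200+0.953500))/(1+9/200) = 9377/10000 ≈ 0.937700
step 4 [4y] zero: DF = P = 1777/2000 ≈ 0.888500
step 5 [5y] swap r/1=1343/46256: DF=(1 − 1343/46256·(0.980200+0.953500+0.937700+0.888500))/(1+1343/46256) = 8657/10000 ≈ 0.865700
step 6 [6y] zero: DF = P = 8261/10000 ≈ 0.826100
step 7 [7y] swap r/1=2103/62414: DF=(1 − 2103/62414·(0.980200+0.953500+0.937700+0.888500+0.865700+0.826100))/(1+2103/62414) = 7897/10000 ≈ 0.789700

1 1 4901/5000
2 2 1907/2000
3 3 9377/10000
4 4 1777/2000
5 5 8657/10000
6 6 8261/10000
7 7 7897/10000
DF(6y) = 8261/10000 ≈ 0.826100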